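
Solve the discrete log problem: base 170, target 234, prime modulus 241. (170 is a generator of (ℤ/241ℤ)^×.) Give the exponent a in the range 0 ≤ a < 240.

79

Baby-step giant-step with m = ceil(sqrt(240)) = 16.
Baby table (170^j mod 241 for j=0..15):
  0:1  1:170  2:221  3:215  4:159  5:38  6:194  7:204
  8:217  9:17  10:239  11:142  12:40  13:52  14:164  15:165
Giant step factor: 170^(-16) ≡ 100 (mod 241).
Scan 234·100^i mod 241 for i = 0, 1, …:
  i=0: 234   i=1: 23   i=2: 131   i=3: 86
  i=4: 165
Match at i=4, j=15: a = 4·16 + 15 = 79.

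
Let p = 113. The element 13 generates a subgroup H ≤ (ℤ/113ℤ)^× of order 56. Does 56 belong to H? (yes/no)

yes

56 ∈ ⟨13⟩ iff 56^56 ≡ 1 (mod 113), since |⟨13⟩| = 56.
56^56 mod 113 = 1.
Since 1 = 1, 56 lies in the subgroup.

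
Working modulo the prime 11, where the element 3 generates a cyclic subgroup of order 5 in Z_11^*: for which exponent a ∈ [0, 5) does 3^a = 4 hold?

4

Successive powers of 3 modulo 11:
  3^0=1  3^1=3  3^2=9  3^3=5  3^4=4
So 3^4 ≡ 4 (mod 11), giving a = 4.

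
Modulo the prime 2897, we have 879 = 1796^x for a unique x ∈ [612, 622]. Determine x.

615

Compute 1796^612 mod 2897 = 2676, then multiply by 1796 repeatedly:
  1796^612=2676  1796^613=2870  1796^614=757  1796^615=879
Found 879 at exponent 615.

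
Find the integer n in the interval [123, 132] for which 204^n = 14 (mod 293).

Compute 204^123 mod 293 = 106, then multiply by 204 repeatedly:
  204^123=106  204^124=235  204^125=181  204^126=6  204^127=52
  204^128=60  204^129=227  204^130=14
Found 14 at exponent 130.

130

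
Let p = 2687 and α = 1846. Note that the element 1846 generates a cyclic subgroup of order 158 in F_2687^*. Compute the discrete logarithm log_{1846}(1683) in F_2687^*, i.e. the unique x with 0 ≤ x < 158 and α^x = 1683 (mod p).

69

Baby-step giant-step with m = ceil(sqrt(158)) = 13.
Baby table (1846^j mod 2687 for j=0..12):
  0:1  1:1846  2:600  3:556  4:2629  5:412  6:131  7:2683
  8:677  9:287  10:463  11:232  12:1039
Giant step factor: 1846^(-13) ≡ 1123 (mod 2687).
Scan 1683·1123^i mod 2687 for i = 0, 1, …:
  i=0: 1683   i=1: 1048   i=2: 2685   i=3: 441
  i=4: 835   i=5: 2629
Match at i=5, j=4: x = 5·13 + 4 = 69.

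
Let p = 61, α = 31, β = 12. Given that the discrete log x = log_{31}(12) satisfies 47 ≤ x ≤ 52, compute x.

52

Compute 31^47 mod 61 = 18, then multiply by 31 repeatedly:
  31^47=18  31^48=9  31^49=35  31^50=48  31^51=24
  31^52=12
Found 12 at exponent 52.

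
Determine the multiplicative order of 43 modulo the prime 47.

46

The order of 43 must divide p − 1 = 46 = 2 · 23.
Divisors: 1, 2, 23, 46.
Check each in increasing order: 43^1 ≡ 43;  43^2 ≡ 16;  43^23 ≡ 46;  43^46 ≡ 1.
Smallest exponent giving 1 is 46.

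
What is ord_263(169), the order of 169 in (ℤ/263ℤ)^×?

The order of 169 must divide p − 1 = 262 = 2 · 131.
Divisors: 1, 2, 131, 262.
Check each in increasing order: 169^1 ≡ 169;  169^2 ≡ 157;  169^131 ≡ 1.
Smallest exponent giving 1 is 131.

131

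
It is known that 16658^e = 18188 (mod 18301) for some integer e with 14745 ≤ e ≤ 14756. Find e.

14749

Compute 16658^14745 mod 18301 = 13200, then multiply by 16658 repeatedly:
  16658^14745=13200  16658^14746=17386  16658^14747=2663  16658^14748=16931  16658^14749=18188
Found 18188 at exponent 14749.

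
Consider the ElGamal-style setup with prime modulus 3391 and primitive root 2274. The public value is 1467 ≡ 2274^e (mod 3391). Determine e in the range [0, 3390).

3353

Baby-step giant-step with m = ceil(sqrt(3390)) = 59.
Baby table (2274^j mod 3391 for j=0..58):
  0:1  1:2274  2:3192  3:1868  4:2300  5:1278  6:85  7:3
  8:40  9:2794  10:2213  11:118  12:443  13:255  14:9  15:120
  16:1600  17:3248  18:354  19:1329  20:765  21:27  22:360  23:1409
  24:2962  25:1062  26:596  27:2295  28:81  29:1080  30:836  31:2104
  32:3186  33:1788  34:103  35:243  36:3240  37:2508  38:2921  39:2776
  40:1973  41:309  42:729  43:2938  44:742  45:1981  46:1546  47:2528
  48:927  49:2187  50:2032  51:2226  52:2552  53:1247  54:802  55:2781
  56:3170  57:2705  58:3287
Giant step factor: 2274^(-59) ≡ 2293 (mod 3391).
Scan 1467·2293^i mod 3391 for i = 0, 1, …:
  i=0: 1467   i=1: 3350   i=2: 935   i=3: 843
  i=4: 129   i=5: 780   i=6: 1483   i=7: 2737
  i=8: 2591   i=9: 131     …   i=55: 2305
  i=56: 2187
Match at i=56, j=49: e = 56·59 + 49 = 3353.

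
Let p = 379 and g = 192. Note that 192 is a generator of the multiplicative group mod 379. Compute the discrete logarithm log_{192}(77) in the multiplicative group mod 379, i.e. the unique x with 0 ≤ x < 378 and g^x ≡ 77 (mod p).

222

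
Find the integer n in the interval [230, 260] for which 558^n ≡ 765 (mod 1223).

Compute 558^230 mod 1223 = 429, then multiply by 558 repeatedly:
  558^230=429  558^231=897  558^232=319  558^233=667  558^234=394
  558^235=935  558^236=732  558^237=1197  558^238=168  558^239=796
  558^240=219  558^241=1125  558^242=351  558^243=178  558^244=261
  558^245=101  558^246=100  558^247=765
Found 765 at exponent 247.

247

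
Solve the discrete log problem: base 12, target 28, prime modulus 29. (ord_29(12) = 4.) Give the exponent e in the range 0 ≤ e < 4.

2

Successive powers of 12 modulo 29:
  12^0=1  12^1=12  12^2=28
So 12^2 ≡ 28 (mod 29), giving e = 2.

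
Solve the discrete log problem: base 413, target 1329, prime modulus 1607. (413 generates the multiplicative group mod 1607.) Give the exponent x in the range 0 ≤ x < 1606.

Baby-step giant-step with m = ceil(sqrt(1606)) = 41.
Baby table (413^j mod 1607 for j=0..40):
  0:1  1:413  2:227  3:545  4:105  5:1583  6:1337  7:980
  8:1383  9:694  10:576  11:52  12:585  13:555  14:1021  15:639
  16:359  17:423  18:1143  19:1208  20:734  21:1026  22:1097  23:1494
  24:1541  25:61  26:1088  27:991  28:1105  29:1584  30:143  31:1207
  32:321  33:799  34:552  35:1389  36:1565  37:331  38:108  39:1215
  40:411
Giant step factor: 413^(-41) ≡ 499 (mod 1607).
Scan 1329·499^i mod 1607 for i = 0, 1, …:
  i=0: 1329   i=1: 1087   i=2: 854   i=3: 291
  i=4: 579   i=5: 1268   i=6: 1181   i=7: 1157
  i=8: 430   i=9: 839     …   i=32: 999
  i=33: 331
Match at i=33, j=37: x = 33·41 + 37 = 1390.

1390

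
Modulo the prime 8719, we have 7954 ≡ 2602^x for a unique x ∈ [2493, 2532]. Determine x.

2503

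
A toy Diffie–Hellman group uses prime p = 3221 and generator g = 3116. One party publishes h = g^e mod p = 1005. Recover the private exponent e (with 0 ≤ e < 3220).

Baby-step giant-step with m = ceil(sqrt(3220)) = 57.
Baby table (3116^j mod 3221 for j=0..56):
  0:1  1:3116  2:1362  3:1935  4:2969  5:692  6:1423  7:1972
  8:2305  9:2771  10:2156  11:2311  12:2141  13:665  14:1037  15:629
  16:1596  17:3133  18:2798  19:2542  20:433  21:2850  22:303  23:395
  24:398  25:83  26:948  27:311  28:2776  29:1631  30:2679  31:2153
  32:2626  33:1276  34:1302  35:1793  36:1774  37:548  38:438  39:2325
  40:671  41:407  42:2359  43:322  44:1621  45:508  46:1417  47:2602
  48:575  49:824  50:447  51:1380  52:45  53:1717  54:91  55:108
  56:1544
Giant step factor: 3116^(-57) ≡ 2050 (mod 3221).
Scan 1005·2050^i mod 3221 for i = 0, 1, …:
  i=0: 1005   i=1: 2031   i=2: 2018   i=3: 1136
  i=4: 17   i=5: 2640   i=6: 720   i=7: 782
  i=8: 2263   i=9: 910     …   i=36: 1378
  i=37: 83
Match at i=37, j=25: e = 37·57 + 25 = 2134.

2134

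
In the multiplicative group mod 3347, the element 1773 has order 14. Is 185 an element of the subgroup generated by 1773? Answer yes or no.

⟨1773⟩ has order 14; its elements mod 3347 are {1, 185, 696, 755, 899, 1035, 1574, 1773, 2312, 2448, 2592, 2651, 3162, 3346}.
185 is in this set.

yes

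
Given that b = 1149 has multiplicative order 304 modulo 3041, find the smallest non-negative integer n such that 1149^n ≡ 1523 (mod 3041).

94

Baby-step giant-step with m = ceil(sqrt(304)) = 18.
Baby table (1149^j mod 3041 for j=0..17):
  0:1  1:1149  2:407  3:2370  4:1435  5:593  6:173  7:1112
  8:468  9:2516  10:1934  11:2236  12:2560  13:793  14:1898  15:405
  16:72  17:621
Giant step factor: 1149^(-18) ≡ 1515 (mod 3041).
Scan 1523·1515^i mod 3041 for i = 0, 1, …:
  i=0: 1523   i=1: 2267   i=2: 1216   i=3: 2435
  i=4: 292   i=5: 1435
Match at i=5, j=4: n = 5·18 + 4 = 94.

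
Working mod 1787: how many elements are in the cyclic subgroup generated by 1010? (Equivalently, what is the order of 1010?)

893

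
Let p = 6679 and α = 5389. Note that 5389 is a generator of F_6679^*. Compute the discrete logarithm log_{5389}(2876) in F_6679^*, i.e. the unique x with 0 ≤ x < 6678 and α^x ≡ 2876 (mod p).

Baby-step giant-step with m = ceil(sqrt(6678)) = 82.
Baby table (5389^j mod 6679 for j=0..81):
  0:1  1:5389  2:1029  3:1711  4:3559  5:4042  6:2119  7:4880
  8:3097  9:5591  10:930  11:2520  12:1873  13:1628  14:3765  15:5462
  16:365  17:3359  18:1561  19:3368  20:3309  21:5950  22:5350  23:4586
  24:1654  25:3620  26:5500  27:4777  28:2387  29:6468  30:5030  31:3288
  32:6324  33:3778  34:2050  35:384  36:5565  37:1075  38:2482  39:4140
  40:2600  41:5537  42:3800  43:386  44:2985  45:3133  46:5904  47:4579
  48:4005  49:3096  50:202  51:6580  52:809  53:4993  54:4265  55:1646
  56:582  57:3947  58:4447  59:631  60:848  61:1436  62:4322  63:1585
  64:5803  65:1289  66:261  67:3939  68:1409  69:5757  70:518  71:6359
  72:5381  73:4670  74:158  75:3229  76:2286  77:3178  78:1286  79:4131
  80:852  81:2955
Giant step factor: 5389^(-82) ≡ 3854 (mod 6679).
Scan 2876·3854^i mod 6679 for i = 0, 1, …:
  i=0: 2876   i=1: 3643   i=2: 864   i=3: 3714
  i=4: 659   i=5: 1766   i=6: 263   i=7: 5073
  i=8: 1909   i=9: 3707     …   i=67: 561
  i=68: 4777
Match at i=68, j=27: x = 68·82 + 27 = 5603.

5603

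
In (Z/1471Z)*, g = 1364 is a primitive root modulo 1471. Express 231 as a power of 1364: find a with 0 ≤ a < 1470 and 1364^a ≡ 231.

64

Baby-step giant-step with m = ceil(sqrt(1470)) = 39.
Baby table (1364^j mod 1471 for j=0..38):
  0:1  1:1364  2:1152  3:300  4:262  5:1386  6:269  7:637
  8:978  9:1266  10:1341  11:671  12:282  13:717  14:1244  15:753
  16:334  17:1037  18:837  19:172  20:719  21:1030  22:115  23:934
  24:90  25:667  26:710  27:522  28:44  29:1176  30:674  31:1432
  32:1231  33:673  34:68  35:79  36:373  37:1277  38:164
Giant step factor: 1364^(-39) ≡ 1372 (mod 1471).
Scan 231·1372^i mod 1471 for i = 0, 1, …:
  i=0: 231   i=1: 667
Match at i=1, j=25: a = 1·39 + 25 = 64.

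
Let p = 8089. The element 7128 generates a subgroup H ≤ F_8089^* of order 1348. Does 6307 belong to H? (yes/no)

no

6307 ∈ ⟨7128⟩ iff 6307^1348 ≡ 1 (mod 8089), since |⟨7128⟩| = 1348.
6307^1348 mod 8089 = 6675.
Since 6675 ≠ 1, 6307 does not lie in the subgroup.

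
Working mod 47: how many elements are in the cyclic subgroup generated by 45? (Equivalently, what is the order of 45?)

46

The order of 45 must divide p − 1 = 46 = 2 · 23.
Divisors: 1, 2, 23, 46.
Check each in increasing order: 45^1 ≡ 45;  45^2 ≡ 4;  45^23 ≡ 46;  45^46 ≡ 1.
Smallest exponent giving 1 is 46.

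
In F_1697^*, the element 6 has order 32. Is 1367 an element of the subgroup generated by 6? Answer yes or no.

yes

1367 ∈ ⟨6⟩ iff 1367^32 ≡ 1 (mod 1697), since |⟨6⟩| = 32.
1367^32 mod 1697 = 1.
Since 1 = 1, 1367 lies in the subgroup.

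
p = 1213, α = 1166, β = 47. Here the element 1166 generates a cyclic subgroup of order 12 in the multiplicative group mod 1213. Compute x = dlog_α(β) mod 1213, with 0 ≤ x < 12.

7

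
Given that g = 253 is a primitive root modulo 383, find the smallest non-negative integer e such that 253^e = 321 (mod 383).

289

Baby-step giant-step with m = ceil(sqrt(382)) = 20.
Baby table (253^j mod 383 for j=0..19):
  0:1  1:253  2:48  3:271  4:6  5:369  6:288  7:94
  8:36  9:299  10:196  11:181  12:216  13:262  14:27  15:320
  16:147  17:40  18:162  19:5
Giant step factor: 253^(-20) ≡ 175 (mod 383).
Scan 321·175^i mod 383 for i = 0, 1, …:
  i=0: 321   i=1: 257   i=2: 164   i=3: 358
  i=4: 221   i=5: 375   i=6: 132   i=7: 120
  i=8: 318   i=9: 115     …   i=13: 214
  i=14: 299
Match at i=14, j=9: e = 14·20 + 9 = 289.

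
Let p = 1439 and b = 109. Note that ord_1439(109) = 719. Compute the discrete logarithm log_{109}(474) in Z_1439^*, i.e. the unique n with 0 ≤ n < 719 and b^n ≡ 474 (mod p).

330

Baby-step giant-step with m = ceil(sqrt(719)) = 27.
Baby table (109^j mod 1439 for j=0..26):
  0:1  1:109  2:369  3:1368  4:895  5:1142  6:724  7:1210
  8:941  9:400  10:430  11:822  12:380  13:1128  14:637  15:361
  16:496  17:821  18:271  19:759  20:708  21:905  22:793  23:97
  24:500  25:1257  26:308
Giant step factor: 109^(-27) ≡ 1336 (mod 1439).
Scan 474·1336^i mod 1439 for i = 0, 1, …:
  i=0: 474   i=1: 104   i=2: 800   i=3: 1062
  i=4: 1417   i=5: 827   i=6: 1159   i=7: 60
  i=8: 1015   i=9: 502   i=10: 98   i=11: 1418
  i=12: 724
Match at i=12, j=6: n = 12·27 + 6 = 330.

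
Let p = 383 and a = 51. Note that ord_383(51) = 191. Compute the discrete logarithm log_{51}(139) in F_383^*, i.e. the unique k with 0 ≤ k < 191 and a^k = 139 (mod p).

144

Baby-step giant-step with m = ceil(sqrt(191)) = 14.
Baby table (51^j mod 383 for j=0..13):
  0:1  1:51  2:303  3:133  4:272  5:84  6:71  7:174
  8:65  9:251  10:162  11:219  12:62  13:98
Giant step factor: 51^(-14) ≡ 121 (mod 383).
Scan 139·121^i mod 383 for i = 0, 1, …:
  i=0: 139   i=1: 350   i=2: 220   i=3: 193
  i=4: 373   i=5: 322   i=6: 279   i=7: 55
  i=8: 144   i=9: 189   i=10: 272
Match at i=10, j=4: k = 10·14 + 4 = 144.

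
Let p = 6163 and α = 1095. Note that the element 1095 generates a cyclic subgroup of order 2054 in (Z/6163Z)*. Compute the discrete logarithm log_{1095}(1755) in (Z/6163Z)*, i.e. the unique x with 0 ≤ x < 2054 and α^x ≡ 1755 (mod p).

1952

Baby-step giant-step with m = ceil(sqrt(2054)) = 46.
Baby table (1095^j mod 6163 for j=0..45):
  0:1  1:1095  2:3403  3:3833  4:132  5:2791  6:5460  7:590
  8:5098  9:4795  10:5812  11:3924  12:1169  13:4314  14:2972  15:276
  16:233  17:2452  18:4035  19:5617  20:6104  21:3188  22:2602  23:1884
  24:4538  25:1732  26:4499  27:2168  28:1205  29:593  30:2220  31:2678
  32:4985  33:4320  34:3379  35:2205  36:4742  37:3244  38:2292  39:1399
  40:3481  41:2961  42:557  43:5941  44:3430  45:2583
Giant step factor: 1095^(-46) ≡ 1983 (mod 6163).
Scan 1755·1983^i mod 6163 for i = 0, 1, …:
  i=0: 1755   i=1: 4233   i=2: 33   i=3: 3809
  i=4: 3572   i=5: 1989   i=6: 6030   i=7: 1270
  i=8: 3906   i=9: 4870     …   i=41: 836
  i=42: 6104
Match at i=42, j=20: x = 42·46 + 20 = 1952.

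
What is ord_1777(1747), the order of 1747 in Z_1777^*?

The order of 1747 must divide p − 1 = 1776 = 2^4 · 3 · 37.
Divisors: 1, 2, 3, 4, 6, 8, 12, 16, 24, 37, 48, 74, 111, 148, 222, 296, 444, 592, 888, 1776.
Check each in increasing order: 1747^1 ≡ 1747;  1747^2 ≡ 900;  1747^3 ≡ 1432;  1747^4 ≡ 1465;  1747^6 ≡ 1743;  1747^8 ≡ 1386;  1747^12 ≡ 1156;  1747^16 ≡ 59;  1747^24 ≡ 32;  1747^37 ≡ 865;  1747^48 ≡ 1024;  1747^74 ≡ 108;  1747^111 ≡ 1016;  1747^148 ≡ 1002;  1747^222 ≡ 1596;  1747^296 ≡ 1776;  1747^444 ≡ 775;  1747^592 ≡ 1.
Smallest exponent giving 1 is 592.

592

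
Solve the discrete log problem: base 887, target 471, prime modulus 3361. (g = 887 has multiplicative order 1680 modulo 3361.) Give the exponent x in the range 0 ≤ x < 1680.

Baby-step giant-step with m = ceil(sqrt(1680)) = 41.
Baby table (887^j mod 3361 for j=0..40):
  0:1  1:887  2:295  3:2868  4:3000  5:2449  6:1057  7:3201
  8:2603  9:3215  10:1577  11:623  12:1397  13:2291  14:2073  15:284
  16:3194  17:3116  18:1150  19:1667  20:3150  21:1059  22:1614  23:3193
  24:2229  25:855  26:2160  27:150  28:1971  29:557  30:3353  31:2987
  32:1001  33:583  34:2888  35:574  36:1627  37:1280  38:2703  39:1168
  40:828
Giant step factor: 887^(-41) ≡ 1549 (mod 3361).
Scan 471·1549^i mod 3361 for i = 0, 1, …:
  i=0: 471   i=1: 242   i=2: 1787   i=3: 1960
  i=4: 1057
Match at i=4, j=6: x = 4·41 + 6 = 170.

170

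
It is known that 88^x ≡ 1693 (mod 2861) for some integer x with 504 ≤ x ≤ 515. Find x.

513

Compute 88^504 mod 2861 = 2402, then multiply by 88 repeatedly:
  88^504=2402  88^505=2523  88^506=1727  88^507=343  88^508=1574
  88^509=1184  88^510=1196  88^511=2252  88^512=767  88^513=1693
Found 1693 at exponent 513.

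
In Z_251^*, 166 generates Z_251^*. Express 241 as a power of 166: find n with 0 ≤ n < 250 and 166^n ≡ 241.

60

Baby-step giant-step with m = ceil(sqrt(250)) = 16.
Baby table (166^j mod 251 for j=0..15):
  0:1  1:166  2:197  3:72  4:155  5:128  6:164  7:116
  8:180  9:11  10:69  11:159  12:39  13:199  14:153  15:47
Giant step factor: 166^(-16) ≡ 12 (mod 251).
Scan 241·12^i mod 251 for i = 0, 1, …:
  i=0: 241   i=1: 131   i=2: 66   i=3: 39
Match at i=3, j=12: n = 3·16 + 12 = 60.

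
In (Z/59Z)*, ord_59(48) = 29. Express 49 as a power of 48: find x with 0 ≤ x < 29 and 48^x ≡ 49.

20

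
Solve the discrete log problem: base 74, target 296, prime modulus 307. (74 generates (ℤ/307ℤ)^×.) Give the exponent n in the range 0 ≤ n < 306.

Baby-step giant-step with m = ceil(sqrt(306)) = 18.
Baby table (74^j mod 307 for j=0..17):
  0:1  1:74  2:257  3:291  4:44  5:186  6:256  7:217
  8:94  9:202  10:212  11:31  12:145  13:292  14:118  15:136
  16:240  17:261
Giant step factor: 74^(-18) ≡ 216 (mod 307).
Scan 296·216^i mod 307 for i = 0, 1, …:
  i=0: 296   i=1: 80   i=2: 88   i=3: 281
  i=4: 217
Match at i=4, j=7: n = 4·18 + 7 = 79.

79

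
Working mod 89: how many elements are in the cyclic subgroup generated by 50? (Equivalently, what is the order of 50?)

The order of 50 must divide p − 1 = 88 = 2^3 · 11.
Divisors: 1, 2, 4, 8, 11, 22, 44, 88.
Check each in increasing order: 50^1 ≡ 50;  50^2 ≡ 8;  50^4 ≡ 64;  50^8 ≡ 2;  50^11 ≡ 88;  50^22 ≡ 1.
Smallest exponent giving 1 is 22.

22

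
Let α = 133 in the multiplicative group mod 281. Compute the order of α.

The order of 133 must divide p − 1 = 280 = 2^3 · 5 · 7.
Divisors: 1, 2, 4, 5, 7, 8, 10, 14, 20, 28, 35, 40, 56, 70, 140, 280.
Check each in increasing order: 133^1 ≡ 133;  133^2 ≡ 267;  133^4 ≡ 196;  133^5 ≡ 216;  133^7 ≡ 67;  133^8 ≡ 200;  133^10 ≡ 10;  133^14 ≡ 274;  133^20 ≡ 100;  133^28 ≡ 49;  133^35 ≡ 192;  133^40 ≡ 165;  133^56 ≡ 153;  133^70 ≡ 53;  133^140 ≡ 280;  133^280 ≡ 1.
Smallest exponent giving 1 is 280.

280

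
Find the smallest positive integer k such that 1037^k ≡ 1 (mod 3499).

3498

The order of 1037 must divide p − 1 = 3498 = 2 · 3 · 11 · 53.
Divisors: 1, 2, 3, 6, 11, 22, 33, 53, 66, 106, 159, 318, 583, 1166, 1749, 3498.
Check each in increasing order: 1037^1 ≡ 1037;  1037^2 ≡ 1176;  1037^3 ≡ 1860;  1037^6 ≡ 2588;  1037^11 ≡ 2538;  1037^22 ≡ 3284;  1037^33 ≡ 174;  1037^53 ≡ 3128;  1037^66 ≡ 2284;  1037^106 ≡ 1180;  1037^159 ≡ 3094;  1037^318 ≡ 3071;  1037^583 ≡ 157;  1037^1166 ≡ 156;  1037^1749 ≡ 3498;  1037^3498 ≡ 1.
Smallest exponent giving 1 is 3498.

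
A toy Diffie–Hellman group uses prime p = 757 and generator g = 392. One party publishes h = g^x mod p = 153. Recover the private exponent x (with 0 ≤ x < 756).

388

Baby-step giant-step with m = ceil(sqrt(756)) = 28.
Baby table (392^j mod 757 for j=0..27):
  0:1  1:392  2:750  3:284  4:49  5:283  6:414  7:290
  8:130  9:241  10:604  11:584  12:314  13:454  14:73  15:607
  16:246  17:293  18:549  19:220  20:699  21:731  22:406  23:182
  24:186  25:240  26:212  27:591
Giant step factor: 392^(-28) ≡ 429 (mod 757).
Scan 153·429^i mod 757 for i = 0, 1, …:
  i=0: 153   i=1: 535   i=2: 144   i=3: 459
  i=4: 91   i=5: 432   i=6: 620   i=7: 273
  i=8: 539   i=9: 346   i=10: 62   i=11: 103
  i=12: 281   i=13: 186
Match at i=13, j=24: x = 13·28 + 24 = 388.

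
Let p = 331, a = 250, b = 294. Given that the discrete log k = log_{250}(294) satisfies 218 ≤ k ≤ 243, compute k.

236

Compute 250^218 mod 331 = 179, then multiply by 250 repeatedly:
  250^218=179  250^219=65  250^220=31  250^221=137  250^222=157
  250^223=192  250^224=5  250^225=257  250^226=36  250^227=63
  250^228=193  250^229=255  250^230=198  250^231=181  250^232=234
  250^233=244  250^234=96  250^235=168  250^236=294
Found 294 at exponent 236.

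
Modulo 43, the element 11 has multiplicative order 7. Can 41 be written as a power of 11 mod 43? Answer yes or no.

yes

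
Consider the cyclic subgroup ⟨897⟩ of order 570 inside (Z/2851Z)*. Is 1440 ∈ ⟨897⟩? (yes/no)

yes

1440 ∈ ⟨897⟩ iff 1440^570 ≡ 1 (mod 2851), since |⟨897⟩| = 570.
1440^570 mod 2851 = 1.
Since 1 = 1, 1440 lies in the subgroup.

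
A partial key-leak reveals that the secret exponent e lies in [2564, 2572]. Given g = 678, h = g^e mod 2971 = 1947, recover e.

2565

Compute 678^2564 mod 2971 = 1725, then multiply by 678 repeatedly:
  678^2564=1725  678^2565=1947
Found 1947 at exponent 2565.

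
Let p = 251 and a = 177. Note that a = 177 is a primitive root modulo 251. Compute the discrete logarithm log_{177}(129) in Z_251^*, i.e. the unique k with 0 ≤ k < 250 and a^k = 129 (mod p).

239

Baby-step giant-step with m = ceil(sqrt(250)) = 16.
Baby table (177^j mod 251 for j=0..15):
  0:1  1:177  2:205  3:141  4:108  5:40  6:52  7:168
  8:118  9:53  10:94  11:72  12:194  13:202  14:112  15:246
Giant step factor: 177^(-16) ≡ 135 (mod 251).
Scan 129·135^i mod 251 for i = 0, 1, …:
  i=0: 129   i=1: 96   i=2: 159   i=3: 130
  i=4: 231   i=5: 61   i=6: 203   i=7: 46
  i=8: 186   i=9: 10     …   i=13: 158
  i=14: 246
Match at i=14, j=15: k = 14·16 + 15 = 239.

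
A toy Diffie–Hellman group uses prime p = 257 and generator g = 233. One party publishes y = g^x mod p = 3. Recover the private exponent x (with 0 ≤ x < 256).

241

Baby-step giant-step with m = ceil(sqrt(256)) = 16.
Baby table (233^j mod 257 for j=0..15):
  0:1  1:233  2:62  3:54  4:246  5:7  6:89  7:177
  8:121  9:180  10:49  11:109  12:211  13:76  14:232  15:86
Giant step factor: 233^(-16) ≡ 32 (mod 257).
Scan 3·32^i mod 257 for i = 0, 1, …:
  i=0: 3   i=1: 96   i=2: 245   i=3: 130
  i=4: 48   i=5: 251   i=6: 65   i=7: 24
  i=8: 254   i=9: 161     …   i=14: 192
  i=15: 233
Match at i=15, j=1: x = 15·16 + 1 = 241.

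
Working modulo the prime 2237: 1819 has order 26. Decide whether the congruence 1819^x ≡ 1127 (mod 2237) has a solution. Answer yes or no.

yes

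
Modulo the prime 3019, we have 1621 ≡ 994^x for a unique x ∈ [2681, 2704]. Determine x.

2682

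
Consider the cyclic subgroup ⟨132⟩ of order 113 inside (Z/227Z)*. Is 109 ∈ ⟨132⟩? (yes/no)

yes

109 ∈ ⟨132⟩ iff 109^113 ≡ 1 (mod 227), since |⟨132⟩| = 113.
109^113 mod 227 = 1.
Since 1 = 1, 109 lies in the subgroup.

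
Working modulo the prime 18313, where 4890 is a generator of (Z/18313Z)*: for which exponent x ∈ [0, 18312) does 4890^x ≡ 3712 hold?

6873

Baby-step giant-step with m = ceil(sqrt(18312)) = 136.
Baby table (4890^j mod 18313 for j=0..135):
  0:1  1:4890  2:13635  3:15830  4:17962  5:5032  6:12121  7:10822
  8:13323  9:10129  10:12458  11:10582  12:11755  13:15756  14:4049  15:3257
  16:12733  17:170  18:7215  19:10512  20:17402  21:13582  22:13042  23:9514
  24:8440  25:12411  26:508  27:11865  28:4266  29:2233  30:4822  31:10749
  32:4300  33:3676  34:10587  35:17892  36:10679  37:9947  38:1502  39:1267
  40:5836  41:6386  42:3875  43:13108  44:2620  45:11013  46:13350  47:13968
  48:14343  49:16793  50:2278  51:5116  52:1682  53:2443  54:6194  55:17271
  56:13947  57:3218  58:5153  59:17795  60:12487  61:5888  62:4284  63:17001
  64:12183  65:2681  66:16295  67:2687  68:9009  69:11245  70:12424  71:9139
  72:5990  73:8613  74:15983  75:15299  76:3505  77:16795  78:12058  79:14073
  80:15029  81:1741  82:16258  83:4887  84:17278  85:11551  86:7098  87:6085
  88:15338  89:11085  90:17483  91:6786  92:384  93:9834  94:16635  95:17117
  96:11720  97:9423  98:2962  99:16910  100:6705  101:7180  102:4179  103:16315
  104:8922  105:7014  106:16524  107:5404  108:18214  109:10341  110:5297  111:7748
  112:16436  113:14596  114:8679  115:9089  116:17872  117:4444  118:11942  119:14536
  120:8287  121:15074  122:2035  123:7191  124:3030  125:1483  126:18235  127:3153
  128:16937  129:10544  130:9065  131:10390  132:6838  133:16595  134:4647  135:15710
Giant step factor: 4890^(-136) ≡ 11730 (mod 18313).
Scan 3712·11730^i mod 18313 for i = 0, 1, …:
  i=0: 3712   i=1: 11759   i=2: 17867   i=3: 5938
  i=4: 8401   i=5: 1477   i=6: 1112   i=7: 4904
  i=8: 2787   i=9: 2805     …   i=49: 3387
  i=50: 8613
Match at i=50, j=73: x = 50·136 + 73 = 6873.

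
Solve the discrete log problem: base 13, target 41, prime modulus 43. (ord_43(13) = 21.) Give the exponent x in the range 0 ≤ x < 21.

Successive powers of 13 modulo 43:
  13^0=1  13^1=13  13^2=40  13^3=4  13^4=9  13^5=31
  13^6=16  13^7=36  13^8=38  13^9=21  13^10=15  13^11=23
  13^12=41
So 13^12 ≡ 41 (mod 43), giving x = 12.

12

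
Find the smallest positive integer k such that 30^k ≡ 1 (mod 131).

130

The order of 30 must divide p − 1 = 130 = 2 · 5 · 13.
Divisors: 1, 2, 5, 10, 13, 26, 65, 130.
Check each in increasing order: 30^1 ≡ 30;  30^2 ≡ 114;  30^5 ≡ 24;  30^10 ≡ 52;  30^13 ≡ 73;  30^26 ≡ 89;  30^65 ≡ 130;  30^130 ≡ 1.
Smallest exponent giving 1 is 130.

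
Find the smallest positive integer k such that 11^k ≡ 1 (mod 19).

3

The order of 11 must divide p − 1 = 18 = 2 · 3^2.
Divisors: 1, 2, 3, 6, 9, 18.
Check each in increasing order: 11^1 ≡ 11;  11^2 ≡ 7;  11^3 ≡ 1.
Smallest exponent giving 1 is 3.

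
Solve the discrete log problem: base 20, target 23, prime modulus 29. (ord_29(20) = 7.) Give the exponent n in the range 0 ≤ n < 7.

Successive powers of 20 modulo 29:
  20^0=1  20^1=20  20^2=23
So 20^2 ≡ 23 (mod 29), giving n = 2.

2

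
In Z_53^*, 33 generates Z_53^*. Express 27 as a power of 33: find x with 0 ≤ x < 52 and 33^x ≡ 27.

Baby-step giant-step with m = ceil(sqrt(52)) = 8.
Baby table (33^j mod 53 for j=0..7):
  0:1  1:33  2:29  3:3  4:46  5:34  6:9  7:32
Giant step factor: 33^(-8) ≡ 13 (mod 53).
Scan 27·13^i mod 53 for i = 0, 1, …:
  i=0: 27   i=1: 33
Match at i=1, j=1: x = 1·8 + 1 = 9.

9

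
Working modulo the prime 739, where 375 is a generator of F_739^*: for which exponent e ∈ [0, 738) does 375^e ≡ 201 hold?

675

Baby-step giant-step with m = ceil(sqrt(738)) = 28.
Baby table (375^j mod 739 for j=0..27):
  0:1  1:375  2:215  3:74  4:407  5:391  6:303  7:558
  8:113  9:252  10:647  11:233  12:173  13:582  14:245  15:239
  16:206  17:394  18:689  19:464  20:335  21:734  22:342  23:403
  24:369  25:182  26:262  27:702
Giant step factor: 375^(-28) ≡ 601 (mod 739).
Scan 201·601^i mod 739 for i = 0, 1, …:
  i=0: 201   i=1: 344   i=2: 563   i=3: 640
  i=4: 360   i=5: 572   i=6: 137   i=7: 308
  i=8: 358   i=9: 109     …   i=23: 460
  i=24: 74
Match at i=24, j=3: e = 24·28 + 3 = 675.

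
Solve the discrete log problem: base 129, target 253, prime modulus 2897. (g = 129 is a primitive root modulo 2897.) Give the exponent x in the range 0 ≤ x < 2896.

Baby-step giant-step with m = ceil(sqrt(2896)) = 54.
Baby table (129^j mod 2897 for j=0..53):
  0:1  1:129  2:2156  3:12  4:1548  5:2696  6:144  7:1194
  8:485  9:1728  10:2740  11:26  12:457  13:1013  14:312  15:2587
  16:568  17:847  18:2074  19:1022  20:1473  21:1712  22:676  23:294
  24:265  25:2318  26:631  27:283  28:1743  29:1778  30:499  31:637
  32:1057  33:194  34:1850  35:1096  36:2328  37:1921  38:1564  39:1863
  40:2773  41:1386  42:2077  43:1409  44:2147  45:1748  46:2423  47:2588
  48:697  49:106  50:2086  51:2570  52:1272  53:1856
Giant step factor: 129^(-54) ≡ 677 (mod 2897).
Scan 253·677^i mod 2897 for i = 0, 1, …:
  i=0: 253   i=1: 358   i=2: 1915   i=3: 1496
  i=4: 1739   i=5: 1121   i=6: 2800   i=7: 962
  i=8: 2346   i=9: 686     …   i=17: 2674
  i=18: 2570
Match at i=18, j=51: x = 18·54 + 51 = 1023.

1023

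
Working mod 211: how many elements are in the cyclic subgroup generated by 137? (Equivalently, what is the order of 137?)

15

The order of 137 must divide p − 1 = 210 = 2 · 3 · 5 · 7.
Divisors: 1, 2, 3, 5, 6, 7, 10, 14, 15, 21, 30, 35, 42, 70, 105, 210.
Check each in increasing order: 137^1 ≡ 137;  137^2 ≡ 201;  137^3 ≡ 107;  137^5 ≡ 196;  137^6 ≡ 55;  137^7 ≡ 150;  137^10 ≡ 14;  137^14 ≡ 134;  137^15 ≡ 1.
Smallest exponent giving 1 is 15.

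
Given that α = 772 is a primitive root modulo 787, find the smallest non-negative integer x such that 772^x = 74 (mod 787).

719

Baby-step giant-step with m = ceil(sqrt(786)) = 29.
Baby table (772^j mod 787 for j=0..28):
  0:1  1:772  2:225  3:560  4:257  5:80  6:374  7:686
  8:728  9:98  10:104  11:14  12:577  13:2  14:757  15:450
  16:333  17:514  18:160  19:748  20:585  21:669  22:196  23:208
  24:28  25:367  26:4  27:727  28:113
Giant step factor: 772^(-29) ≡ 13 (mod 787).
Scan 74·13^i mod 787 for i = 0, 1, …:
  i=0: 74   i=1: 175   i=2: 701   i=3: 456
  i=4: 419   i=5: 725   i=6: 768   i=7: 540
  i=8: 724   i=9: 755     …   i=23: 16
  i=24: 208
Match at i=24, j=23: x = 24·29 + 23 = 719.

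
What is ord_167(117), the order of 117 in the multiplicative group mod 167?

166

The order of 117 must divide p − 1 = 166 = 2 · 83.
Divisors: 1, 2, 83, 166.
Check each in increasing order: 117^1 ≡ 117;  117^2 ≡ 162;  117^83 ≡ 166;  117^166 ≡ 1.
Smallest exponent giving 1 is 166.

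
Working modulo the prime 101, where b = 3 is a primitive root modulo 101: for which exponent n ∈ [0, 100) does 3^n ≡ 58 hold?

Baby-step giant-step with m = ceil(sqrt(100)) = 10.
Baby table (3^j mod 101 for j=0..9):
  0:1  1:3  2:9  3:27  4:81  5:41  6:22  7:66
  8:97  9:89
Giant step factor: 3^(-10) ≡ 14 (mod 101).
Scan 58·14^i mod 101 for i = 0, 1, …:
  i=0: 58   i=1: 4   i=2: 56   i=3: 77
  i=4: 68   i=5: 43   i=6: 97
Match at i=6, j=8: n = 6·10 + 8 = 68.

68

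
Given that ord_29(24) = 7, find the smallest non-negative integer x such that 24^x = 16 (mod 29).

Successive powers of 24 modulo 29:
  24^0=1  24^1=24  24^2=25  24^3=20  24^4=16
So 24^4 ≡ 16 (mod 29), giving x = 4.

4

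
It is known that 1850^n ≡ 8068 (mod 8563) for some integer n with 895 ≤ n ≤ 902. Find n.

Compute 1850^895 mod 8563 = 6137, then multiply by 1850 repeatedly:
  1850^895=6137  1850^896=7475  1850^897=8068
Found 8068 at exponent 897.

897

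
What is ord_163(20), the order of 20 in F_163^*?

162

The order of 20 must divide p − 1 = 162 = 2 · 3^4.
Divisors: 1, 2, 3, 6, 9, 18, 27, 54, 81, 162.
Check each in increasing order: 20^1 ≡ 20;  20^2 ≡ 74;  20^3 ≡ 13;  20^6 ≡ 6;  20^9 ≡ 78;  20^18 ≡ 53;  20^27 ≡ 59;  20^54 ≡ 58;  20^81 ≡ 162;  20^162 ≡ 1.
Smallest exponent giving 1 is 162.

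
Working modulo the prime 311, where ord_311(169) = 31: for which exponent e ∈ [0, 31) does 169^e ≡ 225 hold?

20

Successive powers of 169 modulo 311:
  169^0=1  169^1=169  169^2=260  169^3=89  169^4=113  169^5=126
  169^6=146  169^7=105  169^8=18  169^9=243  169^10=15  169^11=47
  169^12=168  169^13=91  169^14=140  169^15=24  169^16=13  169^17=20
  169^18=270  169^19=224  169^20=225
So 169^20 ≡ 225 (mod 311), giving e = 20.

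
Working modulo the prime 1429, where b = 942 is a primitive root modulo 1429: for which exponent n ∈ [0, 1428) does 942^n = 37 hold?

Baby-step giant-step with m = ceil(sqrt(1428)) = 38.
Baby table (942^j mod 1429 for j=0..37):
  0:1  1:942  2:1384  3:480  4:596  5:1264  6:331  7:280
  8:824  9:261  10:74  11:1116  12:957  13:1224  14:1234  15:651
  16:201  17:714  18:958  19:737  20:1189  21:1131  22:797  23:549
  24:1289  25:1017  26:584  27:1392  28:871  29:236  30:817  31:812
  32:389  33:614  34:1072  35:950  36:346  37:120
Giant step factor: 942^(-38) ≡ 211 (mod 1429).
Scan 37·211^i mod 1429 for i = 0, 1, …:
  i=0: 37   i=1: 662   i=2: 1069   i=3: 1206
  i=4: 104   i=5: 509   i=6: 224   i=7: 107
  i=8: 1142   i=9: 890     …   i=18: 1209
  i=19: 737
Match at i=19, j=19: n = 19·38 + 19 = 741.

741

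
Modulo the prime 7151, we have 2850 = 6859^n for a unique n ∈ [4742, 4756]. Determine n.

Compute 6859^4742 mod 7151 = 5589, then multiply by 6859 repeatedly:
  6859^4742=5589  6859^4743=5591  6859^4744=5007  6859^4745=3911  6859^4746=2148
  6859^4747=2072  6859^4748=2811  6859^4749=1553  6859^4750=4188  6859^4751=7076
  6859^4752=447  6859^4753=5345  6859^4754=5329  6859^4755=2850
Found 2850 at exponent 4755.

4755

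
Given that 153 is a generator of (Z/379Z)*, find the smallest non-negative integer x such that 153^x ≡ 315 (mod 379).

327

Baby-step giant-step with m = ceil(sqrt(378)) = 20.
Baby table (153^j mod 379 for j=0..19):
  0:1  1:153  2:290  3:27  4:341  5:250  6:350  7:111
  8:307  9:354  10:344  11:330  12:83  13:192  14:193  15:346
  16:257  17:284  18:246  19:117
Giant step factor: 153^(-20) ≡ 56 (mod 379).
Scan 315·56^i mod 379 for i = 0, 1, …:
  i=0: 315   i=1: 206   i=2: 166   i=3: 200
  i=4: 209   i=5: 334   i=6: 133   i=7: 247
  i=8: 188   i=9: 295     …   i=15: 293
  i=16: 111
Match at i=16, j=7: x = 16·20 + 7 = 327.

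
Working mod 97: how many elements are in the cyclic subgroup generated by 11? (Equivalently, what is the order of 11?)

48

The order of 11 must divide p − 1 = 96 = 2^5 · 3.
Divisors: 1, 2, 3, 4, 6, 8, 12, 16, 24, 32, 48, 96.
Check each in increasing order: 11^1 ≡ 11;  11^2 ≡ 24;  11^3 ≡ 70;  11^4 ≡ 91;  11^6 ≡ 50;  11^8 ≡ 36;  11^12 ≡ 75;  11^16 ≡ 35;  11^24 ≡ 96;  11^32 ≡ 61;  11^48 ≡ 1.
Smallest exponent giving 1 is 48.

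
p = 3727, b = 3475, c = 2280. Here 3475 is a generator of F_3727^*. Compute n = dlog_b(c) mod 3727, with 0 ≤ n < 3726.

2492

Baby-step giant-step with m = ceil(sqrt(3726)) = 62.
Baby table (3475^j mod 3727 for j=0..61):
  0:1  1:3475  2:145  3:730  4:2390  5:1494  6:3666  7:464
  8:2336  9:194  10:3290  11:2041  12:3721  13:1512  14:2857  15:3074
  16:568  17:2217  18:366  19:943  20:892  21:2563  22:2622  23:2662
  24:36  25:2109  26:1493  27:191  28:319  29:1606  30:1531  31:1796
  32:2102  33:3257  34:2903  35:2663  36:3511  37:2254  38:2223  39:2581
  40:1813  41:1545  42:1995  43:405  44:2296  45:2820  46:1217  47:2657
  48:1296  49:1384  50:1570  51:3149  52:303  53:1911  54:2938  55:1297
  56:1132  57:1715  58:152  59:2693  60:3405  61:2877
Giant step factor: 3475^(-62) ≡ 1109 (mod 3727).
Scan 2280·1109^i mod 3727 for i = 0, 1, …:
  i=0: 2280   i=1: 1614   i=2: 966   i=3: 1645
  i=4: 1802   i=5: 746   i=6: 3647   i=7: 728
  i=8: 2320   i=9: 1250     …   i=39: 615
  i=40: 3721
Match at i=40, j=12: n = 40·62 + 12 = 2492.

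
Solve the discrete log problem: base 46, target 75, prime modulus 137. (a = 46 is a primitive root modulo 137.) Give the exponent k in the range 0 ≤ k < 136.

121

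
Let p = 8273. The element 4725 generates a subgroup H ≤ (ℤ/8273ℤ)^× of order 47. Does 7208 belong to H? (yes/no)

7208 ∈ ⟨4725⟩ iff 7208^47 ≡ 1 (mod 8273), since |⟨4725⟩| = 47.
7208^47 mod 8273 = 1.
Since 1 = 1, 7208 lies in the subgroup.

yes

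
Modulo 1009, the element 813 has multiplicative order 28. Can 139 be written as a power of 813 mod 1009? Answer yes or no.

yes

139 ∈ ⟨813⟩ iff 139^28 ≡ 1 (mod 1009), since |⟨813⟩| = 28.
139^28 mod 1009 = 1.
Since 1 = 1, 139 lies in the subgroup.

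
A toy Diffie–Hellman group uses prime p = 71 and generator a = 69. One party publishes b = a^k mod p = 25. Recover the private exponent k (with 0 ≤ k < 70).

Baby-step giant-step with m = ceil(sqrt(70)) = 9.
Baby table (69^j mod 71 for j=0..8):
  0:1  1:69  2:4  3:63  4:16  5:39  6:64  7:14
  8:43
Giant step factor: 69^(-9) ≡ 52 (mod 71).
Scan 25·52^i mod 71 for i = 0, 1, …:
  i=0: 25   i=1: 22   i=2: 8   i=3: 61
  i=4: 48   i=5: 11   i=6: 4
Match at i=6, j=2: k = 6·9 + 2 = 56.

56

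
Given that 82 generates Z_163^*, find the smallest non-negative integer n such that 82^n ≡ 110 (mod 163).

Baby-step giant-step with m = ceil(sqrt(162)) = 13.
Baby table (82^j mod 163 for j=0..12):
  0:1  1:82  2:41  3:102  4:51  5:107  6:135  7:149
  8:156  9:78  10:39  11:101  12:132
Giant step factor: 82^(-13) ≡ 42 (mod 163).
Scan 110·42^i mod 163 for i = 0, 1, …:
  i=0: 110   i=1: 56   i=2: 70   i=3: 6
  i=4: 89   i=5: 152   i=6: 27   i=7: 156
Match at i=7, j=8: n = 7·13 + 8 = 99.

99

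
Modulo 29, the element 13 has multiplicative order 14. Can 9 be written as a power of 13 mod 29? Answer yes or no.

9 ∈ ⟨13⟩ iff 9^14 ≡ 1 (mod 29), since |⟨13⟩| = 14.
9^14 mod 29 = 1.
Since 1 = 1, 9 lies in the subgroup.

yes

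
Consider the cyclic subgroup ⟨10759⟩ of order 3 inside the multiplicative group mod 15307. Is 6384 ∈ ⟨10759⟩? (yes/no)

no

6384 ∈ ⟨10759⟩ iff 6384^3 ≡ 1 (mod 15307), since |⟨10759⟩| = 3.
6384^3 mod 15307 = 1545.
Since 1545 ≠ 1, 6384 does not lie in the subgroup.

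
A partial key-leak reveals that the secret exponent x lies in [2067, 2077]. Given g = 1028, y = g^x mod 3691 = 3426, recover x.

2070

Compute 1028^2067 mod 3691 = 1058, then multiply by 1028 repeatedly:
  1028^2067=1058  1028^2068=2470  1028^2069=3443  1028^2070=3426
Found 3426 at exponent 2070.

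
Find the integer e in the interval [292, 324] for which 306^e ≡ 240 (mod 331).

313

Compute 306^292 mod 331 = 287, then multiply by 306 repeatedly:
  306^292=287  306^293=107  306^294=304  306^295=13  306^296=6
  306^297=181  306^298=109  306^299=254  306^300=270  306^301=201
  306^302=271  306^303=176  306^304=234  306^305=108  306^306=279
  306^307=307  306^308=269  306^309=226  306^310=308  306^311=244
  306^312=189  306^313=240
Found 240 at exponent 313.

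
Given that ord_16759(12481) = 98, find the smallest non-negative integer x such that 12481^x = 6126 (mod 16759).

91

Baby-step giant-step with m = ceil(sqrt(98)) = 10.
Baby table (12481^j mod 16759 for j=0..9):
  0:1  1:12481  2:456  3:10035  4:6828  5:753  6:13153  7:8188
  8:14805  9:13230
Giant step factor: 12481^(-10) ≡ 3643 (mod 16759).
Scan 6126·3643^i mod 16759 for i = 0, 1, …:
  i=0: 6126   i=1: 10789   i=2: 4472   i=3: 1748
  i=4: 16303   i=5: 14692   i=6: 11469   i=7: 1380
  i=8: 16399   i=9: 12481
Match at i=9, j=1: x = 9·10 + 1 = 91.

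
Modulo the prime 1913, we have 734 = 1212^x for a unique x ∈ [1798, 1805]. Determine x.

1799

Compute 1212^1798 mod 1913 = 1841, then multiply by 1212 repeatedly:
  1212^1798=1841  1212^1799=734
Found 734 at exponent 1799.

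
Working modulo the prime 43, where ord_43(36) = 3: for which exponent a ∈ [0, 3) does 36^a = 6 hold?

2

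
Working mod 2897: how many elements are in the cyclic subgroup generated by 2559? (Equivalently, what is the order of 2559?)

181

The order of 2559 must divide p − 1 = 2896 = 2^4 · 181.
Divisors: 1, 2, 4, 8, 16, 181, 362, 724, 1448, 2896.
Check each in increasing order: 2559^1 ≡ 2559;  2559^2 ≡ 1261;  2559^4 ≡ 2565;  2559^8 ≡ 138;  2559^16 ≡ 1662;  2559^181 ≡ 1.
Smallest exponent giving 1 is 181.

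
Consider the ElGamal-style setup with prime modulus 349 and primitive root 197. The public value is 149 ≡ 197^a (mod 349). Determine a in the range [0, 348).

Baby-step giant-step with m = ceil(sqrt(348)) = 19.
Baby table (197^j mod 349 for j=0..18):
  0:1  1:197  2:70  3:179  4:14  5:315  6:282  7:63
  8:196  9:222  10:109  11:184  12:301  13:316  14:130  15:133
  16:26  17:236  18:75
Giant step factor: 197^(-19) ≡ 176 (mod 349).
Scan 149·176^i mod 349 for i = 0, 1, …:
  i=0: 149   i=1: 49   i=2: 248   i=3: 23
  i=4: 209   i=5: 139   i=6: 34   i=7: 51
  i=8: 251   i=9: 202     …   i=14: 247
  i=15: 196
Match at i=15, j=8: a = 15·19 + 8 = 293.

293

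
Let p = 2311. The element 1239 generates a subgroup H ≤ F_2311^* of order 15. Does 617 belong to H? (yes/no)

yes

⟨1239⟩ has order 15; its elements mod 2311 are {1, 197, 429, 585, 617, 882, 1109, 1239, 1317, 1377, 1428, 1472, 1685, 1833, 2006}.
617 is in this set.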